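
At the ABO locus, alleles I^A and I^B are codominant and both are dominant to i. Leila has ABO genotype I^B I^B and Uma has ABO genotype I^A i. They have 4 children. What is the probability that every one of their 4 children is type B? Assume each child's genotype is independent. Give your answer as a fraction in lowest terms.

ABO cross I^B I^B × I^A i → 1/2 B, 1/2 AB.
So P(type B) = 1/2 per child.
All 4 independent: (1/2)^4 = 1/16.

1/16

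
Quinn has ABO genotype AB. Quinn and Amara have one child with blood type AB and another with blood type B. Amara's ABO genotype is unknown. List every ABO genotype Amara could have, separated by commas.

For each candidate genotype of Amara, check whether crossing it with AB can produce every observed child phenotype.
  AA → possible child types {A, AB} ✗
  AB → possible child types {A, B, AB} ✓
  AO → possible child types {A, B, AB} ✓
  BB → possible child types {B, AB} ✓
  BO → possible child types {A, B, AB} ✓
  OO → possible child types {A, B} ✗

AB, AO, BB, BO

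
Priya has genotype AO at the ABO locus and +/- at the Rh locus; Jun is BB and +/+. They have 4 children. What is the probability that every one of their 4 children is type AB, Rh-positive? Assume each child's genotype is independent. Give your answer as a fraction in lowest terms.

1/16

ABO cross AO × BB → 1/2 B, 1/2 AB.
Rh cross +/- × +/+ → 1 Rh+; so P(type AB, Rh-positive) = 1/2 × 1 = 1/2 per child.
All 4 independent: (1/2)^4 = 1/16.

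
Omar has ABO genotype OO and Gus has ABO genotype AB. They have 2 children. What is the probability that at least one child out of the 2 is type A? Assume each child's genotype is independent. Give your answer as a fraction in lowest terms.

ABO cross OO × AB → 1/2 A, 1/2 B.
So P(type A) = 1/2 per child.
P(none) = (1/2)^2 = 1/4; P(at least one) = 1 − 1/4 = 3/4.

3/4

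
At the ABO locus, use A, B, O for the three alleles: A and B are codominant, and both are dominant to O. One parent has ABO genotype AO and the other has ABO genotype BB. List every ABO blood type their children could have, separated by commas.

Gametes from AO × BB give offspring ABO genotypes AB, BO, i.e. phenotypes B, AB.

B, AB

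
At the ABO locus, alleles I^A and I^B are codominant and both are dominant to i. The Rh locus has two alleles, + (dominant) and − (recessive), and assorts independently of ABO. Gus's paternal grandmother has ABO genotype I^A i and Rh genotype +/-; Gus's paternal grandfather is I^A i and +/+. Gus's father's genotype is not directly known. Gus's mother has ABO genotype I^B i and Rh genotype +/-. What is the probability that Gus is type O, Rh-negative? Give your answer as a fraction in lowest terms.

1/32

Gus's father's ABO genotype from I^A i × I^A i: 1/4 I^A I^A, 1/2 I^A i, 1/4 i i.
Crossing each possibility with the mother I^B i and summing P(type O): 1/4·0 + 1/2·1/4 + 1/4·1/2 = 1/4.
Similarly for Rh via the father's Rh distribution: P(Rh-) = 1/8.
Independent loci: 1/4 × 1/8 = 1/32.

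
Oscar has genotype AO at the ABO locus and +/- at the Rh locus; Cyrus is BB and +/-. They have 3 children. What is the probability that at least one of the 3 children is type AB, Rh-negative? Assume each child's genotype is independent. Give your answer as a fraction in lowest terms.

ABO cross AO × BB → 1/2 B, 1/2 AB.
Rh cross +/- × +/- → 3/4 Rh+, 1/4 Rh-; so P(type AB, Rh-negative) = 1/2 × 1/4 = 1/8 per child.
P(none) = (7/8)^3 = 343/512; P(at least one) = 1 − 343/512 = 169/512.

169/512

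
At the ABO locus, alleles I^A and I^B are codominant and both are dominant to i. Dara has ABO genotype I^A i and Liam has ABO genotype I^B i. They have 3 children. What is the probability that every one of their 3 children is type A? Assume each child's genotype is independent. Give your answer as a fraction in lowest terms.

1/64

ABO cross I^A i × I^B i → 1/4 O, 1/4 A, 1/4 B, 1/4 AB.
So P(type A) = 1/4 per child.
All 3 independent: (1/4)^3 = 1/64.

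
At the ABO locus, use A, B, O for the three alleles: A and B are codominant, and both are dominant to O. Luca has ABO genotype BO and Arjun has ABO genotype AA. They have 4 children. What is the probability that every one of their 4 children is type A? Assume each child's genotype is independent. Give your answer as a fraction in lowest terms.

1/16

ABO cross BO × AA → 1/2 A, 1/2 AB.
So P(type A) = 1/2 per child.
All 4 independent: (1/2)^4 = 1/16.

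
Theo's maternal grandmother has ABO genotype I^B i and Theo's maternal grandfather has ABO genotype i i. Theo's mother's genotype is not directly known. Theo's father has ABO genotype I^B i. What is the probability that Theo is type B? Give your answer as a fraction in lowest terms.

Theo's mother's ABO genotype from I^B i × i i: 1/2 I^B i, 1/2 i i.
Crossing each possibility with the father I^B i and summing P(type B): 1/2·3/4 + 1/2·1/2 = 5/8.

5/8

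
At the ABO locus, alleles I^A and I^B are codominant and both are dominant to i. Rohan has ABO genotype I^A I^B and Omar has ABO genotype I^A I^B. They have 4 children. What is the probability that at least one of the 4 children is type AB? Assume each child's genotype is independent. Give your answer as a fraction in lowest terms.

15/16

ABO cross I^A I^B × I^A I^B → 1/4 A, 1/4 B, 1/2 AB.
So P(type AB) = 1/2 per child.
P(none) = (1/2)^4 = 1/16; P(at least one) = 1 − 1/16 = 15/16.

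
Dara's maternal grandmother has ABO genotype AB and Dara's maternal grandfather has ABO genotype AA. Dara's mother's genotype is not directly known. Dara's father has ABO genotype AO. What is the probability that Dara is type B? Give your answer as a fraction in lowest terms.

Dara's mother's ABO genotype from AB × AA: 1/2 AA, 1/2 AB.
Crossing each possibility with the father AO and summing P(type B): 1/2·0 + 1/2·1/4 = 1/8.

1/8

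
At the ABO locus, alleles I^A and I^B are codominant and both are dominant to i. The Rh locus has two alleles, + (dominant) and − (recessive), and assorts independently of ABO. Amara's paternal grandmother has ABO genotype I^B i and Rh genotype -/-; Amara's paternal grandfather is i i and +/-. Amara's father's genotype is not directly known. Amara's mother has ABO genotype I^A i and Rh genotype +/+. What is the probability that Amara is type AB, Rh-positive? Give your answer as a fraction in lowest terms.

1/8

Amara's father's ABO genotype from I^B i × i i: 1/2 I^B i, 1/2 i i.
Crossing each possibility with the mother I^A i and summing P(type AB): 1/2·1/4 + 1/2·0 = 1/8.
Similarly for Rh via the father's Rh distribution: P(Rh+) = 1.
Independent loci: 1/8 × 1 = 1/8.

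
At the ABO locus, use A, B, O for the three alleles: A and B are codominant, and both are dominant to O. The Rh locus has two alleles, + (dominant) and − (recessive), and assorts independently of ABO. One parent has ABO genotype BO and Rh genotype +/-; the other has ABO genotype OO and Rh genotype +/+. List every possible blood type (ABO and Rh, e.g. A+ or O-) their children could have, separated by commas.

O+, B+

Gametes from BO × OO give offspring ABO genotypes BO, OO, i.e. phenotypes O, B.
Rh cross +/- × +/+ → phenotypes Rh+.
Combining independently: O+, B+.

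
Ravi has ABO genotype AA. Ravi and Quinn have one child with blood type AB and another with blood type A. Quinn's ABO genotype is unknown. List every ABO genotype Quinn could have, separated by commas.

For each candidate genotype of Quinn, check whether crossing it with AA can produce every observed child phenotype.
  AA → possible child types {A} ✗
  AB → possible child types {A, AB} ✓
  AO → possible child types {A} ✗
  BB → possible child types {AB} ✗
  BO → possible child types {A, AB} ✓
  OO → possible child types {A} ✗

AB, BO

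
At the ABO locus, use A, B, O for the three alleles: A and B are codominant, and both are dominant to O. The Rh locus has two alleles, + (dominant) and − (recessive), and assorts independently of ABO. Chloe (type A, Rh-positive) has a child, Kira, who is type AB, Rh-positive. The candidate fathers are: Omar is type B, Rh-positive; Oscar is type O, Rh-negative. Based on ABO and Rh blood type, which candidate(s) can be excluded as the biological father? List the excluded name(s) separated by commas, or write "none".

Oscar

A candidate is excluded only if no genotype consistent with his phenotype could produce a type AB, Rh-positive child with a type A, Rh-positive mother.
Oscar (type O, Rh-): no genotype consistent with that phenotype can produce a type-AB Rh+ child with a type-A mother.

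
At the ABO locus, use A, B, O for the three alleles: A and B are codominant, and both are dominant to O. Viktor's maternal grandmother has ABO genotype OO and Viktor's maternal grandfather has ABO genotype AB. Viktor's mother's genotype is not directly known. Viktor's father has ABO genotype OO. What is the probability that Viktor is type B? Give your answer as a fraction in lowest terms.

1/4

Viktor's mother's ABO genotype from OO × AB: 1/2 AO, 1/2 BO.
Crossing each possibility with the father OO and summing P(type B): 1/2·0 + 1/2·1/2 = 1/4.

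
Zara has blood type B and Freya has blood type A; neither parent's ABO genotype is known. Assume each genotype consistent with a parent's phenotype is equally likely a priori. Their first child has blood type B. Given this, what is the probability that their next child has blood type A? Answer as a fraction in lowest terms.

Possible genotypes: Zara ∈ {BB, BO}; Freya ∈ {AA, AO}.
Weight each parental genotype pair by prior × P(type-B child):
  BB × AO: posterior weight 2/3; P(next child type A) = 0.
  BO × AO: posterior weight 1/3; P(next child type A) = 1/4.
Weighted sum = 1/12.

1/12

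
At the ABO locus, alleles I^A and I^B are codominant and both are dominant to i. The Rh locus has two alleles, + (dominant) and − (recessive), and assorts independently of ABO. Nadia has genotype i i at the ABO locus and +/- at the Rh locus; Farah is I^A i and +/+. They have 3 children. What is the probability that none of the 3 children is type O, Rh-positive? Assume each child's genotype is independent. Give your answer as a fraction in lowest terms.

1/8

ABO cross i i × I^A i → 1/2 O, 1/2 A.
Rh cross +/- × +/+ → 1 Rh+; so P(type O, Rh-positive) = 1/2 × 1 = 1/2 per child.
P(not type O, Rh-positive) = 1/2 for one child; (1/2)^3 = 1/8.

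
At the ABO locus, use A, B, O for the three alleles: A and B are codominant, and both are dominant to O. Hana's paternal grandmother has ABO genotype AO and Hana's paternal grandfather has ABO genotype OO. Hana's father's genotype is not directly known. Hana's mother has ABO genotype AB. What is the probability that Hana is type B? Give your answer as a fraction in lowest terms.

Hana's father's ABO genotype from AO × OO: 1/2 AO, 1/2 OO.
Crossing each possibility with the mother AB and summing P(type B): 1/2·1/4 + 1/2·1/2 = 3/8.

3/8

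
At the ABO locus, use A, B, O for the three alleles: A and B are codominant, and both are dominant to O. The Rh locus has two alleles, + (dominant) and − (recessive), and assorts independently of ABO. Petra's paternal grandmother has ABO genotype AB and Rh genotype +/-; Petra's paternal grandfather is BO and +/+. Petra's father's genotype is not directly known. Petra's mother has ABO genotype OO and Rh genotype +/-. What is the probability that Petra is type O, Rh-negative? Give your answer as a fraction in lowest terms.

Petra's father's ABO genotype from AB × BO: 1/4 AB, 1/4 AO, 1/4 BB, 1/4 BO.
Crossing each possibility with the mother OO and summing P(type O): 1/4·0 + 1/4·1/2 + 1/4·0 + 1/4·1/2 = 1/4.
Similarly for Rh via the father's Rh distribution: P(Rh-) = 1/8.
Independent loci: 1/4 × 1/8 = 1/32.

1/32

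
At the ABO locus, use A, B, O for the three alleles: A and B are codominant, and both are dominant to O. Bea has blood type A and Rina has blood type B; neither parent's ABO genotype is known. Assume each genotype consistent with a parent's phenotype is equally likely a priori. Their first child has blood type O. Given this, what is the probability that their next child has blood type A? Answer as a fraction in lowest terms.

1/4

Possible genotypes: Bea ∈ {AA, AO}; Rina ∈ {BB, BO}.
Weight each parental genotype pair by prior × P(type-O child):
  AO × BO: posterior weight 1; P(next child type A) = 1/4.
Weighted sum = 1/4.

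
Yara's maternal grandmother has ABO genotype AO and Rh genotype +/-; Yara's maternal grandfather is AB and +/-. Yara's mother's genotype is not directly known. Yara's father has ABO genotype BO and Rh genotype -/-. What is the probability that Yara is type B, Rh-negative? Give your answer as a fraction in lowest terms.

3/16

Yara's mother's ABO genotype from AO × AB: 1/4 AA, 1/4 AB, 1/4 AO, 1/4 BO.
Crossing each possibility with the father BO and summing P(type B): 1/4·0 + 1/4·1/2 + 1/4·1/4 + 1/4·3/4 = 3/8.
Similarly for Rh via the mother's Rh distribution: P(Rh-) = 1/2.
Independent loci: 3/8 × 1/2 = 3/16.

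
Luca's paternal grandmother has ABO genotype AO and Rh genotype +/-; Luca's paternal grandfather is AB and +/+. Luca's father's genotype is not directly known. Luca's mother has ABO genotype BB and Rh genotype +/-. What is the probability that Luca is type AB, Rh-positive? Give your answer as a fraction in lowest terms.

Luca's father's ABO genotype from AO × AB: 1/4 AA, 1/4 AB, 1/4 AO, 1/4 BO.
Crossing each possibility with the mother BB and summing P(type AB): 1/4·1 + 1/4·1/2 + 1/4·1/2 + 1/4·0 = 1/2.
Similarly for Rh via the father's Rh distribution: P(Rh+) = 7/8.
Independent loci: 1/2 × 7/8 = 7/16.

7/16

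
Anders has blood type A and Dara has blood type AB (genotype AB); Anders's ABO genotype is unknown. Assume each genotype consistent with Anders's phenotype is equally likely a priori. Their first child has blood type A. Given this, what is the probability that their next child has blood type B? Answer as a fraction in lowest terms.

1/8

Possible genotypes: Anders ∈ {AA, AO}; Dara ∈ {AB}.
Weight each parental genotype pair by prior × P(type-A child):
  AA × AB: posterior weight 1/2; P(next child type B) = 0.
  AO × AB: posterior weight 1/2; P(next child type B) = 1/4.
Weighted sum = 1/8.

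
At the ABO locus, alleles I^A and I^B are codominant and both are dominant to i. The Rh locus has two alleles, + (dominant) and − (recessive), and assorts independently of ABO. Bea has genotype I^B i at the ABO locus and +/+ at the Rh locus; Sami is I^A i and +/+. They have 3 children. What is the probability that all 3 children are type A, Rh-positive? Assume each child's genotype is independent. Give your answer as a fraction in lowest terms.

1/64

ABO cross I^B i × I^A i → 1/4 O, 1/4 A, 1/4 B, 1/4 AB.
Rh cross +/+ × +/+ → 1 Rh+; so P(type A, Rh-positive) = 1/4 × 1 = 1/4 per child.
All 3 independent: (1/4)^3 = 1/64.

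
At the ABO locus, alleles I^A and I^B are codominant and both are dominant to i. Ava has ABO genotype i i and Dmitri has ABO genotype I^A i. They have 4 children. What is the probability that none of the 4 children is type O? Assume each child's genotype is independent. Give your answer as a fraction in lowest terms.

1/16

ABO cross i i × I^A i → 1/2 O, 1/2 A.
So P(type O) = 1/2 per child.
P(not type O) = 1/2 for one child; (1/2)^4 = 1/16.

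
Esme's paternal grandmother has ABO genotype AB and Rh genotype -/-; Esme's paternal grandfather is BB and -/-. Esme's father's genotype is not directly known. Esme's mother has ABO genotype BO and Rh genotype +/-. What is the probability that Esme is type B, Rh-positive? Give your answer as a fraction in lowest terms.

3/8

Esme's father's ABO genotype from AB × BB: 1/2 AB, 1/2 BB.
Crossing each possibility with the mother BO and summing P(type B): 1/2·1/2 + 1/2·1 = 3/4.
Similarly for Rh via the father's Rh distribution: P(Rh+) = 1/2.
Independent loci: 3/4 × 1/2 = 3/8.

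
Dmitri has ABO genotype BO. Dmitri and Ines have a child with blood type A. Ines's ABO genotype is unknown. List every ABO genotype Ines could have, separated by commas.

AA, AB, AO

For each candidate genotype of Ines, check whether crossing it with BO can produce every observed child phenotype.
  AA → possible child types {A, AB} ✓
  AB → possible child types {A, B, AB} ✓
  AO → possible child types {O, A, B, AB} ✓
  BB → possible child types {B} ✗
  BO → possible child types {O, B} ✗
  OO → possible child types {O, B} ✗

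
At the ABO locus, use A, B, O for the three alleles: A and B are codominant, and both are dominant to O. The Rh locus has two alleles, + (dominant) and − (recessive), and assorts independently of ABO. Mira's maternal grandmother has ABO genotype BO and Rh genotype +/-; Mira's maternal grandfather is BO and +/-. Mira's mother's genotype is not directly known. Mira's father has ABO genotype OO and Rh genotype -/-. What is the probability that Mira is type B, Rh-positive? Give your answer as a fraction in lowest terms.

Mira's mother's ABO genotype from BO × BO: 1/4 BB, 1/2 BO, 1/4 OO.
Crossing each possibility with the father OO and summing P(type B): 1/4·1 + 1/2·1/2 + 1/4·0 = 1/2.
Similarly for Rh via the mother's Rh distribution: P(Rh+) = 1/2.
Independent loci: 1/2 × 1/2 = 1/4.

1/4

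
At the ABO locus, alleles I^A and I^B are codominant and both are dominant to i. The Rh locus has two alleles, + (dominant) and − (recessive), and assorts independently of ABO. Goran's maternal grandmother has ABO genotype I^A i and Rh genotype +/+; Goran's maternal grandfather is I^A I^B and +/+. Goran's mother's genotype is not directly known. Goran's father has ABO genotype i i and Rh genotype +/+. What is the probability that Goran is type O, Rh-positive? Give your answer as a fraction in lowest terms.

1/4

Goran's mother's ABO genotype from I^A i × I^A I^B: 1/4 I^A I^A, 1/4 I^A I^B, 1/4 I^A i, 1/4 I^B i.
Crossing each possibility with the father i i and summing P(type O): 1/4·0 + 1/4·0 + 1/4·1/2 + 1/4·1/2 = 1/4.
Similarly for Rh via the mother's Rh distribution: P(Rh+) = 1.
Independent loci: 1/4 × 1 = 1/4.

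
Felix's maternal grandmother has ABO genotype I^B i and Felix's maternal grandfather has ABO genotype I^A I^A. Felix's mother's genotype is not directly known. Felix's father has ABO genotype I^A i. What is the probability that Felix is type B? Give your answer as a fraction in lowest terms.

Felix's mother's ABO genotype from I^B i × I^A I^A: 1/2 I^A I^B, 1/2 I^A i.
Crossing each possibility with the father I^A i and summing P(type B): 1/2·1/4 + 1/2·0 = 1/8.

1/8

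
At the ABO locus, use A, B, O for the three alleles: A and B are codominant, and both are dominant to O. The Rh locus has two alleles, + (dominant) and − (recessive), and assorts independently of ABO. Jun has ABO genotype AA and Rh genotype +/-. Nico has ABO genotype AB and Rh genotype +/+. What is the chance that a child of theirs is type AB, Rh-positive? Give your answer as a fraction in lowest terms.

ABO cross AA × AB → offspring phenotypes: 1/2 A, 1/2 AB.
Rh cross +/- × +/+ → 1 Rh+.
Independent loci: P(type AB, Rh-positive) = 1/2 × 1 = 1/2.

1/2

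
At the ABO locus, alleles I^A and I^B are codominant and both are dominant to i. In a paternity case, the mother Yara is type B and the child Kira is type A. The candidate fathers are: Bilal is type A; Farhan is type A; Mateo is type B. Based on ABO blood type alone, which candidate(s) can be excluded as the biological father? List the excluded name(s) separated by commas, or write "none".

A candidate is excluded only if no genotype consistent with his phenotype could produce a type A child with a type B mother.
Mateo (type B): no genotype consistent with that phenotype can produce a type-A child with a type-B mother.

Mateo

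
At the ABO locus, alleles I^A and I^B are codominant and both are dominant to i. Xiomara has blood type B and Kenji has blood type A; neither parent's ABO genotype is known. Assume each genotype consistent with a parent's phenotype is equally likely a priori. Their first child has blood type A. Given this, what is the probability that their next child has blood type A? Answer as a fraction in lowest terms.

Possible genotypes: Xiomara ∈ {I^B I^B, I^B i}; Kenji ∈ {I^A I^A, I^A i}.
Weight each parental genotype pair by prior × P(type-A child):
  I^B i × I^A I^A: posterior weight 2/3; P(next child type A) = 1/2.
  I^B i × I^A i: posterior weight 1/3; P(next child type A) = 1/4.
Weighted sum = 5/12.

5/12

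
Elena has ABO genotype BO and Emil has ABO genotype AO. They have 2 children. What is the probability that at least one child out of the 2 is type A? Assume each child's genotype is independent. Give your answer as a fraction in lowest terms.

ABO cross BO × AO → 1/4 O, 1/4 A, 1/4 B, 1/4 AB.
So P(type A) = 1/4 per child.
P(none) = (3/4)^2 = 9/16; P(at least one) = 1 − 9/16 = 7/16.

7/16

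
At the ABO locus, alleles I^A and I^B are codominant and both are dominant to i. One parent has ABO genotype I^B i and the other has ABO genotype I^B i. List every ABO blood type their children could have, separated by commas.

O, B

Gametes from I^B i × I^B i give offspring ABO genotypes I^B I^B, I^B i, i i, i.e. phenotypes O, B.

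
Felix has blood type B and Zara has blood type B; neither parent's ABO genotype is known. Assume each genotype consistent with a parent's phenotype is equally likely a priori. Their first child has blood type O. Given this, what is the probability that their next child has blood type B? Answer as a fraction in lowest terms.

Possible genotypes: Felix ∈ {BB, BO}; Zara ∈ {BB, BO}.
Weight each parental genotype pair by prior × P(type-O child):
  BO × BO: posterior weight 1; P(next child type B) = 3/4.
Weighted sum = 3/4.

3/4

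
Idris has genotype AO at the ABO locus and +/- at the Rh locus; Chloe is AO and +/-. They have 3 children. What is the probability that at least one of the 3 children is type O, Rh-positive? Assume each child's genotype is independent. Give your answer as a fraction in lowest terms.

1899/4096

ABO cross AO × AO → 1/4 O, 3/4 A.
Rh cross +/- × +/- → 3/4 Rh+, 1/4 Rh-; so P(type O, Rh-positive) = 1/4 × 3/4 = 3/16 per child.
P(none) = (13/16)^3 = 2197/4096; P(at least one) = 1 − 2197/4096 = 1899/4096.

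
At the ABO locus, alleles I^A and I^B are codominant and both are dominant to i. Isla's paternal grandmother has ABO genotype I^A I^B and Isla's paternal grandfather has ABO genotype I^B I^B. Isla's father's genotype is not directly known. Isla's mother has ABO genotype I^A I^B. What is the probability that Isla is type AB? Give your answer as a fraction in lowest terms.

1/2

Isla's father's ABO genotype from I^A I^B × I^B I^B: 1/2 I^A I^B, 1/2 I^B I^B.
Crossing each possibility with the mother I^A I^B and summing P(type AB): 1/2·1/2 + 1/2·1/2 = 1/2.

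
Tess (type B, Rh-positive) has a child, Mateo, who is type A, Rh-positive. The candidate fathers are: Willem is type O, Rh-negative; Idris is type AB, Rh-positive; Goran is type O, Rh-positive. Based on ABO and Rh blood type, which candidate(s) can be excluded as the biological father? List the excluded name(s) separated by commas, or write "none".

Willem, Goran

A candidate is excluded only if no genotype consistent with his phenotype could produce a type A, Rh-positive child with a type B, Rh-positive mother.
Willem (type O, Rh-): no genotype consistent with that phenotype can produce a type-A Rh+ child with a type-B mother.
Goran (type O, Rh+): no genotype consistent with that phenotype can produce a type-A Rh+ child with a type-B mother.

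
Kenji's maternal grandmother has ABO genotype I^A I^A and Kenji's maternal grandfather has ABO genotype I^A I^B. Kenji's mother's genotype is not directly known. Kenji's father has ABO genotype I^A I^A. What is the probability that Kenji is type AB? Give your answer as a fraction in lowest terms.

1/4

Kenji's mother's ABO genotype from I^A I^A × I^A I^B: 1/2 I^A I^A, 1/2 I^A I^B.
Crossing each possibility with the father I^A I^A and summing P(type AB): 1/2·0 + 1/2·1/2 = 1/4.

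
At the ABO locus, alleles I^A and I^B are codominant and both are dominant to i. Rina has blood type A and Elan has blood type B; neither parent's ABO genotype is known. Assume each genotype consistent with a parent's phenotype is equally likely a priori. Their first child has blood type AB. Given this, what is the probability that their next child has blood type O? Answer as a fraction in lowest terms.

Possible genotypes: Rina ∈ {I^A I^A, I^A i}; Elan ∈ {I^B I^B, I^B i}.
Weight each parental genotype pair by prior × P(type-AB child):
  I^A I^A × I^B I^B: posterior weight 4/9; P(next child type O) = 0.
  I^A I^A × I^B i: posterior weight 2/9; P(next child type O) = 0.
  I^A i × I^B I^B: posterior weight 2/9; P(next child type O) = 0.
  I^A i × I^B i: posterior weight 1/9; P(next child type O) = 1/4.
Weighted sum = 1/36.

1/36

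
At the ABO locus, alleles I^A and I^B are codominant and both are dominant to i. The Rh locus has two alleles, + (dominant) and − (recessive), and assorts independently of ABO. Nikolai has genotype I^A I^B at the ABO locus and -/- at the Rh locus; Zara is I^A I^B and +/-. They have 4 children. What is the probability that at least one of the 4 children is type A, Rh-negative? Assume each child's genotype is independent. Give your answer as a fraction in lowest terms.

1695/4096

ABO cross I^A I^B × I^A I^B → 1/4 A, 1/4 B, 1/2 AB.
Rh cross -/- × +/- → 1/2 Rh+, 1/2 Rh-; so P(type A, Rh-negative) = 1/4 × 1/2 = 1/8 per child.
P(none) = (7/8)^4 = 2401/4096; P(at least one) = 1 − 2401/4096 = 1695/4096.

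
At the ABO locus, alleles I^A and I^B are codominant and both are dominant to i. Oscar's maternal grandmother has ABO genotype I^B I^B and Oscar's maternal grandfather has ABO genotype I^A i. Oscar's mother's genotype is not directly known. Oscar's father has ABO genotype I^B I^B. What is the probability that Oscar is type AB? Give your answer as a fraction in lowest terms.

1/4

Oscar's mother's ABO genotype from I^B I^B × I^A i: 1/2 I^A I^B, 1/2 I^B i.
Crossing each possibility with the father I^B I^B and summing P(type AB): 1/2·1/2 + 1/2·0 = 1/4.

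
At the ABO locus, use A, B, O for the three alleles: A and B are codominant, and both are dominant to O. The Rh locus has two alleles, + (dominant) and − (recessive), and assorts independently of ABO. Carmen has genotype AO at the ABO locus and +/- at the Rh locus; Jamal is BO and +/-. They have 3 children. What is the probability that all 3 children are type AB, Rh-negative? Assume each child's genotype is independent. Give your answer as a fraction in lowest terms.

ABO cross AO × BO → 1/4 O, 1/4 A, 1/4 B, 1/4 AB.
Rh cross +/- × +/- → 3/4 Rh+, 1/4 Rh-; so P(type AB, Rh-negative) = 1/4 × 1/4 = 1/16 per child.
All 3 independent: (1/16)^3 = 1/4096.

1/4096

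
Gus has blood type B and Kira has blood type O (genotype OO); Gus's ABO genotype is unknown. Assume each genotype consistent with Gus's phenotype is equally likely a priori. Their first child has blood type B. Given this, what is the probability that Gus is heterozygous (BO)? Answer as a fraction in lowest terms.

Possible genotypes: Gus ∈ {BB, BO}; Kira ∈ {OO}.
Weight each parental genotype pair by prior × P(type-B child):
  BB × OO: posterior weight 2/3.
  BO × OO: posterior weight 1/3.
Sum the posterior weight over pairs where Gus is BO: 1/3.

1/3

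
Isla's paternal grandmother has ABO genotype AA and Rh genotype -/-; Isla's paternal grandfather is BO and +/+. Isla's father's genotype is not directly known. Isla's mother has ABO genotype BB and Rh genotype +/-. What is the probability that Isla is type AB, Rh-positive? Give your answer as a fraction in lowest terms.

3/8

Isla's father's ABO genotype from AA × BO: 1/2 AB, 1/2 AO.
Crossing each possibility with the mother BB and summing P(type AB): 1/2·1/2 + 1/2·1/2 = 1/2.
Similarly for Rh via the father's Rh distribution: P(Rh+) = 3/4.
Independent loci: 1/2 × 3/4 = 3/8.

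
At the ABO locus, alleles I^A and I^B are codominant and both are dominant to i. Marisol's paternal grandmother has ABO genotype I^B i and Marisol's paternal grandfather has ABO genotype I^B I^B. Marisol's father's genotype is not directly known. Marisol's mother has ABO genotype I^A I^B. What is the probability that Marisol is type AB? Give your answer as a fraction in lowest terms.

Marisol's father's ABO genotype from I^B i × I^B I^B: 1/2 I^B I^B, 1/2 I^B i.
Crossing each possibility with the mother I^A I^B and summing P(type AB): 1/2·1/2 + 1/2·1/4 = 3/8.

3/8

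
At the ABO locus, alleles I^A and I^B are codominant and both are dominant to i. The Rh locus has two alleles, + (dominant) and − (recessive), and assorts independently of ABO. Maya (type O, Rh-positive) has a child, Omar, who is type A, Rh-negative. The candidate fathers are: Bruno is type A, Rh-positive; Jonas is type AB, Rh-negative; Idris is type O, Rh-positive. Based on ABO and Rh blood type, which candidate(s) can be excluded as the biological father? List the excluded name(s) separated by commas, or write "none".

A candidate is excluded only if no genotype consistent with his phenotype could produce a type A, Rh-negative child with a type O, Rh-positive mother.
Idris (type O, Rh+): no genotype consistent with that phenotype can produce a type-A Rh- child with a type-O mother.

Idris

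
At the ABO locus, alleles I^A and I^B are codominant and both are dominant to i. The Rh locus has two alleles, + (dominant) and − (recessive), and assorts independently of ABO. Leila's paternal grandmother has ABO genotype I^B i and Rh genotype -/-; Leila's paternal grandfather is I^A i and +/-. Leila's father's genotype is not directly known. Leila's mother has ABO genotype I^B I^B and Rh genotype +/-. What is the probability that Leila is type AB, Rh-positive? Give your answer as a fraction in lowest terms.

Leila's father's ABO genotype from I^B i × I^A i: 1/4 I^A I^B, 1/4 I^A i, 1/4 I^B i, 1/4 i i.
Crossing each possibility with the mother I^B I^B and summing P(type AB): 1/4·1/2 + 1/4·1/2 + 1/4·0 + 1/4·0 = 1/4.
Similarly for Rh via the father's Rh distribution: P(Rh+) = 5/8.
Independent loci: 1/4 × 5/8 = 5/32.

5/32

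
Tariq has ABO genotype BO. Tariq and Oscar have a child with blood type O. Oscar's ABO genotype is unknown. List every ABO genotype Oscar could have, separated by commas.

AO, BO, OO

For each candidate genotype of Oscar, check whether crossing it with BO can produce every observed child phenotype.
  AA → possible child types {A, AB} ✗
  AB → possible child types {A, B, AB} ✗
  AO → possible child types {O, A, B, AB} ✓
  BB → possible child types {B} ✗
  BO → possible child types {O, B} ✓
  OO → possible child types {O, B} ✓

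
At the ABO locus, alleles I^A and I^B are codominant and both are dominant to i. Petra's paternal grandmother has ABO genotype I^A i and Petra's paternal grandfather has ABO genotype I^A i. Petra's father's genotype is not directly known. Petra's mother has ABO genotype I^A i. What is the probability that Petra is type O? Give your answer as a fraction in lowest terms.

Petra's father's ABO genotype from I^A i × I^A i: 1/4 I^A I^A, 1/2 I^A i, 1/4 i i.
Crossing each possibility with the mother I^A i and summing P(type O): 1/4·0 + 1/2·1/4 + 1/4·1/2 = 1/4.

1/4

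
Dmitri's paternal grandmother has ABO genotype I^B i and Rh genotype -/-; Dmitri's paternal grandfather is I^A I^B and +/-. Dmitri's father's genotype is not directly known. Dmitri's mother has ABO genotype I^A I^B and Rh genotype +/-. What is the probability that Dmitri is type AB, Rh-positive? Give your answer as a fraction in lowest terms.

Dmitri's father's ABO genotype from I^B i × I^A I^B: 1/4 I^A I^B, 1/4 I^A i, 1/4 I^B I^B, 1/4 I^B i.
Crossing each possibility with the mother I^A I^B and summing P(type AB): 1/4·1/2 + 1/4·1/4 + 1/4·1/2 + 1/4·1/4 = 3/8.
Similarly for Rh via the father's Rh distribution: P(Rh+) = 5/8.
Independent loci: 3/8 × 5/8 = 15/64.

15/64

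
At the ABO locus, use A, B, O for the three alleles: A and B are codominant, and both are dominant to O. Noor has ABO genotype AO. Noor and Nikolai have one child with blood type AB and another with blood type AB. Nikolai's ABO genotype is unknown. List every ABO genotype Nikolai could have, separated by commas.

For each candidate genotype of Nikolai, check whether crossing it with AO can produce every observed child phenotype.
  AA → possible child types {A} ✗
  AB → possible child types {A, B, AB} ✓
  AO → possible child types {O, A} ✗
  BB → possible child types {B, AB} ✓
  BO → possible child types {O, A, B, AB} ✓
  OO → possible child types {O, A} ✗

AB, BB, BO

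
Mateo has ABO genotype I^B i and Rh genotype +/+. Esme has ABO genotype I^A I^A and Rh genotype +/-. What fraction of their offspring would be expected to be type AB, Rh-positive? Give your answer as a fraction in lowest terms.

ABO cross I^B i × I^A I^A → offspring phenotypes: 1/2 A, 1/2 AB.
Rh cross +/+ × +/- → 1 Rh+.
Independent loci: P(type AB, Rh-positive) = 1/2 × 1 = 1/2.

1/2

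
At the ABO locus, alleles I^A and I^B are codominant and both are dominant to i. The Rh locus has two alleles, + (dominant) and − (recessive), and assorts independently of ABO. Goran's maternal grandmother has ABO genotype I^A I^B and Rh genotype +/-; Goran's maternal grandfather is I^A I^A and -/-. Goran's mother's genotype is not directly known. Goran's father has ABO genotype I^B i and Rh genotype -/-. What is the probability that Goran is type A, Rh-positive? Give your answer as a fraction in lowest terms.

3/32

Goran's mother's ABO genotype from I^A I^B × I^A I^A: 1/2 I^A I^A, 1/2 I^A I^B.
Crossing each possibility with the father I^B i and summing P(type A): 1/2·1/2 + 1/2·1/4 = 3/8.
Similarly for Rh via the mother's Rh distribution: P(Rh+) = 1/4.
Independent loci: 3/8 × 1/4 = 3/32.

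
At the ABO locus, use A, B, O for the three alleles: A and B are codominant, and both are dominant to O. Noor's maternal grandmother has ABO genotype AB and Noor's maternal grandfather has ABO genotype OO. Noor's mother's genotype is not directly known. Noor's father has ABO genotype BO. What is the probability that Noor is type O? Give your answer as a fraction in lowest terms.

Noor's mother's ABO genotype from AB × OO: 1/2 AO, 1/2 BO.
Crossing each possibility with the father BO and summing P(type O): 1/2·1/4 + 1/2·1/4 = 1/4.

1/4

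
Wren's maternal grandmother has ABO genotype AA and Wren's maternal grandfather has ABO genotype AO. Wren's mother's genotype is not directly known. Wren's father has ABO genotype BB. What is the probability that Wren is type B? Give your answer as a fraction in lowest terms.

1/4

Wren's mother's ABO genotype from AA × AO: 1/2 AA, 1/2 AO.
Crossing each possibility with the father BB and summing P(type B): 1/2·0 + 1/2·1/2 = 1/4.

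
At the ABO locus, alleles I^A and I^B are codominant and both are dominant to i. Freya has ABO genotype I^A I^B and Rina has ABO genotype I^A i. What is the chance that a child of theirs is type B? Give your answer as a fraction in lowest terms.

ABO cross I^A I^B × I^A i → offspring phenotypes: 1/2 A, 1/4 B, 1/4 AB.
So P(type B) = 1/4.

1/4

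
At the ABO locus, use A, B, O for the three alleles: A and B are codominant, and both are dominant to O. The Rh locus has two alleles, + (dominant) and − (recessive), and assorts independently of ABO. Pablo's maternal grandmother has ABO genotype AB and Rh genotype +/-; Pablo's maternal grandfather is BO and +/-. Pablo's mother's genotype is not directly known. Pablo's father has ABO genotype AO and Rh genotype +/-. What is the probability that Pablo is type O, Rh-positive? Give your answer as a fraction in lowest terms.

3/32

Pablo's mother's ABO genotype from AB × BO: 1/4 AB, 1/4 AO, 1/4 BB, 1/4 BO.
Crossing each possibility with the father AO and summing P(type O): 1/4·0 + 1/4·1/4 + 1/4·0 + 1/4·1/4 = 1/8.
Similarly for Rh via the mother's Rh distribution: P(Rh+) = 3/4.
Independent loci: 1/8 × 3/4 = 3/32.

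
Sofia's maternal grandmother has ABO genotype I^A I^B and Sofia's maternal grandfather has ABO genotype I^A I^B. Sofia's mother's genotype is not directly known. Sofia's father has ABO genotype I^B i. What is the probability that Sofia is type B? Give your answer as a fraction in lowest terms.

1/2

Sofia's mother's ABO genotype from I^A I^B × I^A I^B: 1/4 I^A I^A, 1/2 I^A I^B, 1/4 I^B I^B.
Crossing each possibility with the father I^B i and summing P(type B): 1/4·0 + 1/2·1/2 + 1/4·1 = 1/2.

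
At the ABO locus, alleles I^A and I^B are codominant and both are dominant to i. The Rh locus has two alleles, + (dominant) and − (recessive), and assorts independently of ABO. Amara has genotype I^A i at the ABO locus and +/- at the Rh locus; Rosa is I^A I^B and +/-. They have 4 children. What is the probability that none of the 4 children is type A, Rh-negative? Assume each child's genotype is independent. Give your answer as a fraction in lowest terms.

ABO cross I^A i × I^A I^B → 1/2 A, 1/4 B, 1/4 AB.
Rh cross +/- × +/- → 3/4 Rh+, 1/4 Rh-; so P(type A, Rh-negative) = 1/2 × 1/4 = 1/8 per child.
P(not type A, Rh-negative) = 7/8 for one child; (7/8)^4 = 2401/4096.

2401/4096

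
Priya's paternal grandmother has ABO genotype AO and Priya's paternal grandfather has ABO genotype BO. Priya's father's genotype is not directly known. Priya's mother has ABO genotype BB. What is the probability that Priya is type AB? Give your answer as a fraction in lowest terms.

Priya's father's ABO genotype from AO × BO: 1/4 AB, 1/4 AO, 1/4 BO, 1/4 OO.
Crossing each possibility with the mother BB and summing P(type AB): 1/4·1/2 + 1/4·1/2 + 1/4·0 + 1/4·0 = 1/4.

1/4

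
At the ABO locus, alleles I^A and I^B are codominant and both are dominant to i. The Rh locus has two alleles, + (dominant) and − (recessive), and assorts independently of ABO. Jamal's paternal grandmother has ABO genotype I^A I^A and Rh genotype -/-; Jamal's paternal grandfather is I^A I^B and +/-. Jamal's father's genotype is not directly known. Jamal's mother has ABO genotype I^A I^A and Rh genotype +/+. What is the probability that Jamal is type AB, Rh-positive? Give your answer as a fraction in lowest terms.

1/4

Jamal's father's ABO genotype from I^A I^A × I^A I^B: 1/2 I^A I^A, 1/2 I^A I^B.
Crossing each possibility with the mother I^A I^A and summing P(type AB): 1/2·0 + 1/2·1/2 = 1/4.
Similarly for Rh via the father's Rh distribution: P(Rh+) = 1.
Independent loci: 1/4 × 1 = 1/4.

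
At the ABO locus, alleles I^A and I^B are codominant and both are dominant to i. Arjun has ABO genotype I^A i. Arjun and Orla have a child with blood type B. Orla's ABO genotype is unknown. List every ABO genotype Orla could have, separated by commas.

For each candidate genotype of Orla, check whether crossing it with I^A i can produce every observed child phenotype.
  I^A I^A → possible child types {A} ✗
  I^A I^B → possible child types {A, B, AB} ✓
  I^A i → possible child types {O, A} ✗
  I^B I^B → possible child types {B, AB} ✓
  I^B i → possible child types {O, A, B, AB} ✓
  i i → possible child types {O, A} ✗

I^A I^B, I^B I^B, I^B i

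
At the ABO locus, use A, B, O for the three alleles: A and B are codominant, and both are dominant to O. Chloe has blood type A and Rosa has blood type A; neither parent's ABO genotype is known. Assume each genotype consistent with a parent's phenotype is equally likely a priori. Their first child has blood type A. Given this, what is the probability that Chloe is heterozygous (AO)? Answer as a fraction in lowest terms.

7/15

Possible genotypes: Chloe ∈ {AA, AO}; Rosa ∈ {AA, AO}.
Weight each parental genotype pair by prior × P(type-A child):
  AA × AA: posterior weight 4/15.
  AA × AO: posterior weight 4/15.
  AO × AA: posterior weight 4/15.
  AO × AO: posterior weight 1/5.
Sum the posterior weight over pairs where Chloe is AO: 7/15.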